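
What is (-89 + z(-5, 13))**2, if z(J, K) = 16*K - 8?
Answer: 12321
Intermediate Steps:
z(J, K) = -8 + 16*K
(-89 + z(-5, 13))**2 = (-89 + (-8 + 16*13))**2 = (-89 + (-8 + 208))**2 = (-89 + 200)**2 = 111**2 = 12321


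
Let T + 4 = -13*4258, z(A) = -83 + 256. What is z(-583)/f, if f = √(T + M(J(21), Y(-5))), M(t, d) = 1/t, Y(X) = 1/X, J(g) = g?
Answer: -173*I*√24412857/1162517 ≈ -0.73529*I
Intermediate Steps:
z(A) = 173
T = -55358 (T = -4 - 13*4258 = -4 - 55354 = -55358)
f = I*√24412857/21 (f = √(-55358 + 1/21) = √(-1162517/21) = I*√24412857/21 ≈ 235.28*I)
z(-583)/f = 173/((I*√24412857/21)) = 173*(-I*√24412857/1162517) = -173*I*√24412857/1162517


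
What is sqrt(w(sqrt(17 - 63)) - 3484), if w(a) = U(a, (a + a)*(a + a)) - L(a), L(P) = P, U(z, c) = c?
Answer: sqrt(-3668 - I*sqrt(46)) ≈ 0.056 - 60.564*I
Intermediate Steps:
w(a) = -a + 4*a**2 (w(a) = (a + a)*(a + a) - a = (2*a)*(2*a) - a = 4*a**2 - a = -a + 4*a**2)
sqrt(w(sqrt(17 - 63)) - 3484) = sqrt(sqrt(17 - 63)*(-1 + 4*sqrt(17 - 63)) - 3484) = sqrt(sqrt(-46)*(-1 + 4*sqrt(-46)) - 3484) = sqrt((I*sqrt(46))*(-1 + 4*(I*sqrt(46))) - 3484) = sqrt((I*sqrt(46))*(-1 + 4*I*sqrt(46)) - 3484) = sqrt(I*sqrt(46)*(-1 + 4*I*sqrt(46)) - 3484) = sqrt(-3484 + I*sqrt(46)*(-1 + 4*I*sqrt(46)))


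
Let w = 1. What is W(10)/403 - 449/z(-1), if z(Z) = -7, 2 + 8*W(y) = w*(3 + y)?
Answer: 1447653/22568 ≈ 64.146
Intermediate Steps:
W(y) = ⅛ + y/8 (W(y) = -¼ + (1*(3 + y))/8 = -¼ + (3 + y)/8 = -¼ + (3/8 + y/8) = ⅛ + y/8)
W(10)/403 - 449/z(-1) = (⅛ + (⅛)*10)/403 - 449/(-7) = (⅛ + 5/4)*(1/403) - 449*(-⅐) = (11/8)*(1/403) + 449/7 = 11/3224 + 449/7 = 1447653/22568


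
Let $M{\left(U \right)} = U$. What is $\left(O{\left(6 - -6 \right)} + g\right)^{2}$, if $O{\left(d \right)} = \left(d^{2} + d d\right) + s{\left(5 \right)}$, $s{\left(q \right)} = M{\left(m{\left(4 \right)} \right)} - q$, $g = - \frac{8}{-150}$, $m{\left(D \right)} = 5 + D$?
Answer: $\frac{479785216}{5625} \approx 85295.0$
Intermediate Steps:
$g = \frac{4}{75}$ ($g = \left(-8\right) \left(- \frac{1}{150}\right) = \frac{4}{75} \approx 0.053333$)
$s{\left(q \right)} = 9 - q$ ($s{\left(q \right)} = \left(5 + 4\right) - q = 9 - q$)
$O{\left(d \right)} = 4 + 2 d^{2}$ ($O{\left(d \right)} = \left(d^{2} + d d\right) + \left(9 - 5\right) = \left(d^{2} + d^{2}\right) + \left(9 - 5\right) = 2 d^{2} + 4 = 4 + 2 d^{2}$)
$\left(O{\left(6 - -6 \right)} + g\right)^{2} = \left(\left(4 + 2 \left(6 - -6\right)^{2}\right) + \frac{4}{75}\right)^{2} = \left(\left(4 + 2 \left(6 + 6\right)^{2}\right) + \frac{4}{75}\right)^{2} = \left(\left(4 + 2 \cdot 12^{2}\right) + \frac{4}{75}\right)^{2} = \left(\left(4 + 2 \cdot 144\right) + \frac{4}{75}\right)^{2} = \left(\left(4 + 288\right) + \frac{4}{75}\right)^{2} = \left(292 + \frac{4}{75}\right)^{2} = \left(\frac{21904}{75}\right)^{2} = \frac{479785216}{5625}$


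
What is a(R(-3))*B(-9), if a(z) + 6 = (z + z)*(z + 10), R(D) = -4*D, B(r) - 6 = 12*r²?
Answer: 510516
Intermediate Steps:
B(r) = 6 + 12*r²
a(z) = -6 + 2*z*(10 + z) (a(z) = -6 + (z + z)*(z + 10) = -6 + (2*z)*(10 + z) = -6 + 2*z*(10 + z))
a(R(-3))*B(-9) = (-6 + 2*(-4*(-3))² + 20*(-4*(-3)))*(6 + 12*(-9)²) = (-6 + 2*12² + 20*12)*(6 + 12*81) = (-6 + 2*144 + 240)*(6 + 972) = (-6 + 288 + 240)*978 = 522*978 = 510516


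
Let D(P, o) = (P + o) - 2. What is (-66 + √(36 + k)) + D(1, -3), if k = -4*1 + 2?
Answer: -70 + √34 ≈ -64.169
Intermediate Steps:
k = -2 (k = -4 + 2 = -2)
D(P, o) = -2 + P + o
(-66 + √(36 + k)) + D(1, -3) = (-66 + √(36 - 2)) + (-2 + 1 - 3) = (-66 + √34) - 4 = -70 + √34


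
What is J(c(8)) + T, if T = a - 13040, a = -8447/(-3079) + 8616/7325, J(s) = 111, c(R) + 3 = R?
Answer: -291508061136/22553675 ≈ -12925.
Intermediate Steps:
c(R) = -3 + R
a = 88402939/22553675 (a = -8447*(-1/3079) + 8616*(1/7325) = 8447/3079 + 8616/7325 = 88402939/22553675 ≈ 3.9197)
T = -294011519061/22553675 (T = 88402939/22553675 - 13040 = -294011519061/22553675 ≈ -13036.)
J(c(8)) + T = 111 - 294011519061/22553675 = -291508061136/22553675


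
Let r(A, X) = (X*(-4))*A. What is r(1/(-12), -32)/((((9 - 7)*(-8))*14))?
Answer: 1/21 ≈ 0.047619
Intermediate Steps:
r(A, X) = -4*A*X (r(A, X) = (-4*X)*A = -4*A*X)
r(1/(-12), -32)/((((9 - 7)*(-8))*14)) = (-4*(-32)/(-12))/((((9 - 7)*(-8))*14)) = (-4*(-1/12)*(-32))/(((2*(-8))*14)) = -32/(3*((-16*14))) = -32/3/(-224) = -32/3*(-1/224) = 1/21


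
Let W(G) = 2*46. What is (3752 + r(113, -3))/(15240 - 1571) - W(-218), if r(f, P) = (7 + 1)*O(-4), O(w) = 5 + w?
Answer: -1253788/13669 ≈ -91.725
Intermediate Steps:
r(f, P) = 8 (r(f, P) = (7 + 1)*(5 - 4) = 8*1 = 8)
W(G) = 92
(3752 + r(113, -3))/(15240 - 1571) - W(-218) = (3752 + 8)/(15240 - 1571) - 1*92 = 3760/13669 - 92 = -1253788/13669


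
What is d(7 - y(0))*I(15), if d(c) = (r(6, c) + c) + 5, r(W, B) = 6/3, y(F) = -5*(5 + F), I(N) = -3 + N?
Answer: 468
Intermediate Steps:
y(F) = -25 - 5*F
r(W, B) = 2 (r(W, B) = 6*(⅓) = 2)
d(c) = 7 + c (d(c) = (2 + c) + 5 = 7 + c)
d(7 - y(0))*I(15) = (7 + (7 - (-25 - 5*0)))*(-3 + 15) = (7 + (7 - (-25 + 0)))*12 = (7 + (7 - 1*(-25)))*12 = (7 + (7 + 25))*12 = (7 + 32)*12 = 39*12 = 468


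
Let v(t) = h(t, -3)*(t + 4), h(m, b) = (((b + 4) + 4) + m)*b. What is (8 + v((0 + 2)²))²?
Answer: 43264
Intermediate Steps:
h(m, b) = b*(8 + b + m) (h(m, b) = (((4 + b) + 4) + m)*b = ((8 + b) + m)*b = (8 + b + m)*b = b*(8 + b + m))
v(t) = (-15 - 3*t)*(4 + t) (v(t) = (-3*(8 - 3 + t))*(t + 4) = (-3*(5 + t))*(4 + t) = (-15 - 3*t)*(4 + t))
(8 + v((0 + 2)²))² = (8 + 3*(-5 - (0 + 2)²)*(4 + (0 + 2)²))² = (8 + 3*(-5 - 1*2²)*(4 + 2²))² = (8 + 3*(-5 - 1*4)*(4 + 4))² = (8 + 3*(-5 - 4)*8)² = (8 + 3*(-9)*8)² = (8 - 216)² = (-208)² = 43264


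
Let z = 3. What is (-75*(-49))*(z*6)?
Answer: 66150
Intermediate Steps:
(-75*(-49))*(z*6) = (-75*(-49))*(3*6) = 3675*18 = 66150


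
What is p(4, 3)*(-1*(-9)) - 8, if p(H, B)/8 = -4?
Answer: -296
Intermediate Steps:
p(H, B) = -32 (p(H, B) = 8*(-4) = -32)
p(4, 3)*(-1*(-9)) - 8 = -(-32)*(-9) - 8 = -32*9 - 8 = -288 - 8 = -296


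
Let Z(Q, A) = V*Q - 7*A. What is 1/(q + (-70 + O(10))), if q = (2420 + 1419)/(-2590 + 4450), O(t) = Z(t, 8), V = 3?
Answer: -1860/174721 ≈ -0.010646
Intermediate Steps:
Z(Q, A) = -7*A + 3*Q (Z(Q, A) = 3*Q - 7*A = -7*A + 3*Q)
O(t) = -56 + 3*t (O(t) = -7*8 + 3*t = -56 + 3*t)
q = 3839/1860 ≈ 2.0640
1/(q + (-70 + O(10))) = 1/(3839/1860 + (-70 + (-56 + 3*10))) = 1/(3839/1860 + (-70 + (-56 + 30))) = 1/(3839/1860 + (-70 - 26)) = 1/(3839/1860 - 96) = 1/(-174721/1860) = -1860/174721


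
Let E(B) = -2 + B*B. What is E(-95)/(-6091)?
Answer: -9023/6091 ≈ -1.4814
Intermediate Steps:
E(B) = -2 + B**2
E(-95)/(-6091) = (-2 + (-95)**2)/(-6091) = (-2 + 9025)*(-1/6091) = 9023*(-1/6091) = -9023/6091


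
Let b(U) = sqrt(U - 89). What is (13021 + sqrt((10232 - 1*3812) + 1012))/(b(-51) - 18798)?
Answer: -122384379/176682472 - 9399*sqrt(1858)/88341236 - 13021*I*sqrt(35)/176682472 - I*sqrt(65030)/88341236 ≈ -0.69727 - 0.00043888*I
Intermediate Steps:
b(U) = sqrt(-89 + U)
(13021 + sqrt((10232 - 1*3812) + 1012))/(b(-51) - 18798) = (13021 + sqrt((10232 - 1*3812) + 1012))/(sqrt(-89 - 51) - 18798) = (13021 + sqrt((10232 - 3812) + 1012))/(sqrt(-140) - 18798) = (13021 + sqrt(6420 + 1012))/(2*I*sqrt(35) - 18798) = (13021 + sqrt(7432))/(-18798 + 2*I*sqrt(35)) = (13021 + 2*sqrt(1858))/(-18798 + 2*I*sqrt(35))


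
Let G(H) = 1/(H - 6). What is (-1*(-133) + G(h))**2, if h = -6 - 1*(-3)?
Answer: 1430416/81 ≈ 17659.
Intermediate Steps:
h = -3 (h = -6 + 3 = -3)
G(H) = 1/(-6 + H)
(-1*(-133) + G(h))**2 = (-1*(-133) + 1/(-6 - 3))**2 = (133 + 1/(-9))**2 = (133 - 1/9)**2 = (1196/9)**2 = 1430416/81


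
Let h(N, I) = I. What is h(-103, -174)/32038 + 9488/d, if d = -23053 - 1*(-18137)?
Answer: -38103991/19687351 ≈ -1.9355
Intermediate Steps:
d = -4916 (d = -23053 + 18137 = -4916)
h(-103, -174)/32038 + 9488/d = -174/32038 + 9488/(-4916) = -174*1/32038 + 9488*(-1/4916) = -87/16019 - 2372/1229 = -38103991/19687351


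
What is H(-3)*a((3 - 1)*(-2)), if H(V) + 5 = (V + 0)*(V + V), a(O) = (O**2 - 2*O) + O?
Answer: 260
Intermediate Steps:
a(O) = O**2 - O
H(V) = -5 + 2*V**2 (H(V) = -5 + (V + 0)*(V + V) = -5 + V*(2*V) = -5 + 2*V**2)
H(-3)*a((3 - 1)*(-2)) = (-5 + 2*(-3)**2)*(((3 - 1)*(-2))*(-1 + (3 - 1)*(-2))) = (-5 + 2*9)*((2*(-2))*(-1 + 2*(-2))) = (-5 + 18)*(-4*(-1 - 4)) = 13*(-4*(-5)) = 13*20 = 260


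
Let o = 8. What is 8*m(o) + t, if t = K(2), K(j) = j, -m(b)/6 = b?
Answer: -382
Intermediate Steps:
m(b) = -6*b
t = 2
8*m(o) + t = 8*(-6*8) + 2 = 8*(-48) + 2 = -384 + 2 = -382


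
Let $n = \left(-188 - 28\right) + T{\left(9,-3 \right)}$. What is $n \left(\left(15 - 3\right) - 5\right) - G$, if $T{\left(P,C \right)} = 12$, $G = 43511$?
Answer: $-44939$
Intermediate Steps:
$n = -204$ ($n = \left(-188 - 28\right) + 12 = -216 + 12 = -204$)
$n \left(\left(15 - 3\right) - 5\right) - G = - 204 \left(\left(15 - 3\right) - 5\right) - 43511 = - 204 \left(12 - 5\right) - 43511 = \left(-204\right) 7 - 43511 = -1428 - 43511 = -44939$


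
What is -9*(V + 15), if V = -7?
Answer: -72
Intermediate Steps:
-9*(V + 15) = -9*(-7 + 15) = -9*8 = -72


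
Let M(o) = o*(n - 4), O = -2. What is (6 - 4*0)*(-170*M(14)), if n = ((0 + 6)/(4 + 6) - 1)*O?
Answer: 45696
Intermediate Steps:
n = 4/5 (n = ((0 + 6)/(4 + 6) - 1)*(-2) = (6/10 - 1)*(-2) = (6*(1/10) - 1)*(-2) = (3/5 - 1)*(-2) = -2/5*(-2) = 4/5 ≈ 0.80000)
M(o) = -16*o/5 (M(o) = o*(4/5 - 4) = o*(-16/5) = -16*o/5)
(6 - 4*0)*(-170*M(14)) = (6 - 4*0)*(-(-544)*14) = (6 + 0)*(-170*(-224/5)) = 6*7616 = 45696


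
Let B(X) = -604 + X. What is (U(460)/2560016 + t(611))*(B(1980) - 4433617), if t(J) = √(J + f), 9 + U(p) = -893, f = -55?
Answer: 1998940691/1280008 - 8864482*√139 ≈ -1.0451e+8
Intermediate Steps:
U(p) = -902 (U(p) = -9 - 893 = -902)
t(J) = √(-55 + J) (t(J) = √(J - 55) = √(-55 + J))
(U(460)/2560016 + t(611))*(B(1980) - 4433617) = (-902/2560016 + √(-55 + 611))*((-604 + 1980) - 4433617) = (-902*1/2560016 + √556)*(1376 - 4433617) = (-451/1280008 + 2*√139)*(-4432241) = 1998940691/1280008 - 8864482*√139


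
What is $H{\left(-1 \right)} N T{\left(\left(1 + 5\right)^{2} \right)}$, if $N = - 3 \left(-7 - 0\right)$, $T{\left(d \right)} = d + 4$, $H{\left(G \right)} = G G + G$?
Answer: $0$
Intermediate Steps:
$H{\left(G \right)} = G + G^{2}$ ($H{\left(G \right)} = G^{2} + G = G + G^{2}$)
$T{\left(d \right)} = 4 + d$
$N = 21$ ($N = - 3 \left(-7 + 0\right) = \left(-3\right) \left(-7\right) = 21$)
$H{\left(-1 \right)} N T{\left(\left(1 + 5\right)^{2} \right)} = - (1 - 1) 21 \left(4 + \left(1 + 5\right)^{2}\right) = \left(-1\right) 0 \cdot 21 \left(4 + 6^{2}\right) = 0 \cdot 21 \left(4 + 36\right) = 0 \cdot 40 = 0$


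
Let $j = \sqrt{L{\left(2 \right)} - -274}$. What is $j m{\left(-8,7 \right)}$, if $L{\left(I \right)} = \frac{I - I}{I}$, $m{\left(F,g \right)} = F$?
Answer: $- 8 \sqrt{274} \approx -132.42$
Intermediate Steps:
$L{\left(I \right)} = 0$ ($L{\left(I \right)} = \frac{0}{I} = 0$)
$j = \sqrt{274}$ ($j = \sqrt{0 - -274} = \sqrt{0 + \left(-20 + 294\right)} = \sqrt{0 + 274} = \sqrt{274} \approx 16.553$)
$j m{\left(-8,7 \right)} = \sqrt{274} \left(-8\right) = - 8 \sqrt{274}$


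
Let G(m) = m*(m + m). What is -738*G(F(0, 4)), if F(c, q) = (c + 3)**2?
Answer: -119556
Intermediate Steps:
F(c, q) = (3 + c)**2
G(m) = 2*m**2 (G(m) = m*(2*m) = 2*m**2)
-738*G(F(0, 4)) = -1476*((3 + 0)**2)**2 = -1476*(3**2)**2 = -1476*9**2 = -1476*81 = -738*162 = -119556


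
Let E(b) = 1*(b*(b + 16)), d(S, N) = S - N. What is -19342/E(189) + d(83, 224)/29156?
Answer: -569398397/1129649220 ≈ -0.50405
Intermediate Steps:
E(b) = b*(16 + b) (E(b) = 1*(b*(16 + b)) = b*(16 + b))
-19342/E(189) + d(83, 224)/29156 = -19342*1/(189*(16 + 189)) + (83 - 1*224)/29156 = -19342/(189*205) + (83 - 224)*(1/29156) = -19342/38745 - 141*1/29156 = -19342*1/38745 - 141/29156 = -19342/38745 - 141/29156 = -569398397/1129649220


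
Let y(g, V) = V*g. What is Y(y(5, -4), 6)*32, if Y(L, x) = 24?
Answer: 768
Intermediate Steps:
Y(y(5, -4), 6)*32 = 24*32 = 768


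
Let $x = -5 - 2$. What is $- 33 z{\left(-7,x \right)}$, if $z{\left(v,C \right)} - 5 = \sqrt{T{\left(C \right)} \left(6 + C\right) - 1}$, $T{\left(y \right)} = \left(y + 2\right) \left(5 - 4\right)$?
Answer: $-231$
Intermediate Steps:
$T{\left(y \right)} = 2 + y$ ($T{\left(y \right)} = \left(2 + y\right) 1 = 2 + y$)
$x = -7$ ($x = -5 - 2 = -7$)
$z{\left(v,C \right)} = 5 + \sqrt{-1 + \left(2 + C\right) \left(6 + C\right)}$ ($z{\left(v,C \right)} = 5 + \sqrt{\left(2 + C\right) \left(6 + C\right) - 1} = 5 + \sqrt{-1 + \left(2 + C\right) \left(6 + C\right)}$)
$- 33 z{\left(-7,x \right)} = - 33 \left(5 + \sqrt{11 + \left(-7\right)^{2} + 8 \left(-7\right)}\right) = - 33 \left(5 + \sqrt{11 + 49 - 56}\right) = - 33 \left(5 + \sqrt{4}\right) = - 33 \left(5 + 2\right) = \left(-33\right) 7 = -231$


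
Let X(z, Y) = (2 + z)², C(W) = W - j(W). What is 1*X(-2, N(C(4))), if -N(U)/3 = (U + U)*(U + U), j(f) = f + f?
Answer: 0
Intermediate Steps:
j(f) = 2*f
C(W) = -W (C(W) = W - 2*W = -W)
N(U) = -12*U² (N(U) = -3*(U + U)*(U + U) = -3*2*U*2*U = -12*U²)
1*X(-2, N(C(4))) = 1*(2 - 2)² = 1*0² = 1*0 = 0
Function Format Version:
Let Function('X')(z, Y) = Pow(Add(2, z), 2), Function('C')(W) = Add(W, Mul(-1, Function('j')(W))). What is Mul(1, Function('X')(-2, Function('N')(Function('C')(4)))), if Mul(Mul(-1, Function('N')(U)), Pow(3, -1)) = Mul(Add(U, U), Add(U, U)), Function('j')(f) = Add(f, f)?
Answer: 0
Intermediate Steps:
Function('j')(f) = Mul(2, f)
Function('C')(W) = Mul(-1, W) (Function('C')(W) = Add(W, Mul(-1, Mul(2, W))) = Add(W, Mul(-2, W)) = Mul(-1, W))
Function('N')(U) = Mul(-12, Pow(U, 2)) (Function('N')(U) = Mul(-3, Mul(Add(U, U), Add(U, U))) = Mul(-3, Mul(Mul(2, U), Mul(2, U))) = Mul(-3, Mul(4, Pow(U, 2))) = Mul(-12, Pow(U, 2)))
Mul(1, Function('X')(-2, Function('N')(Function('C')(4)))) = Mul(1, Pow(Add(2, -2), 2)) = Mul(1, Pow(0, 2)) = Mul(1, 0) = 0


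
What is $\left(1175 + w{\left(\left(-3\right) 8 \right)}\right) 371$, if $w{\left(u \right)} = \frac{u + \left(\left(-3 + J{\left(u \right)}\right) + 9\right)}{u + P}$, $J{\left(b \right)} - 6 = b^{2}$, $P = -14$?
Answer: $\frac{8177953}{19} \approx 4.3042 \cdot 10^{5}$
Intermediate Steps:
$J{\left(b \right)} = 6 + b^{2}$
$w{\left(u \right)} = \frac{12 + u + u^{2}}{-14 + u}$ ($w{\left(u \right)} = \frac{u + \left(\left(-3 + \left(6 + u^{2}\right)\right) + 9\right)}{u - 14} = \frac{u + \left(\left(3 + u^{2}\right) + 9\right)}{-14 + u} = \frac{u + \left(12 + u^{2}\right)}{-14 + u} = \frac{12 + u + u^{2}}{-14 + u}$)
$\left(1175 + w{\left(\left(-3\right) 8 \right)}\right) 371 = \left(1175 + \frac{12 - 24 + \left(\left(-3\right) 8\right)^{2}}{-14 - 24}\right) 371 = \left(1175 + \frac{12 - 24 + \left(-24\right)^{2}}{-14 - 24}\right) 371 = \left(1175 + \frac{12 - 24 + 576}{-38}\right) 371 = \left(1175 - \frac{282}{19}\right) 371 = \frac{22043}{19} \cdot 371 = \frac{8177953}{19}$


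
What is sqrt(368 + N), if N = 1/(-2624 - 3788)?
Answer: sqrt(3782462845)/3206 ≈ 19.183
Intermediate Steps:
N = -1/6412 (N = 1/(-6412) = -1/6412 ≈ -0.00015596)
sqrt(368 + N) = sqrt(368 - 1/6412) = sqrt(2359615/6412) = sqrt(3782462845)/3206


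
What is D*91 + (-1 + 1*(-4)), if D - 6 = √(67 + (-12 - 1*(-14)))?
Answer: 541 + 91*√69 ≈ 1296.9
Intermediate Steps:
D = 6 + √69 (D = 6 + √(67 + (-12 - 1*(-14))) = 6 + √(67 + (-12 + 14)) = 6 + √(67 + 2) = 6 + √69 ≈ 14.307)
D*91 + (-1 + 1*(-4)) = (6 + √69)*91 + (-1 + 1*(-4)) = (546 + 91*√69) + (-1 - 4) = (546 + 91*√69) - 5 = 541 + 91*√69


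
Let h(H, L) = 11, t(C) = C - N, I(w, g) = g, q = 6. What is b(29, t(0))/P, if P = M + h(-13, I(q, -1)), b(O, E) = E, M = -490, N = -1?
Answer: -1/479 ≈ -0.0020877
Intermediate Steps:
t(C) = 1 + C (t(C) = C - 1*(-1) = C + 1 = 1 + C)
P = -479 (P = -490 + 11 = -479)
b(29, t(0))/P = (1 + 0)/(-479) = 1*(-1/479) = -1/479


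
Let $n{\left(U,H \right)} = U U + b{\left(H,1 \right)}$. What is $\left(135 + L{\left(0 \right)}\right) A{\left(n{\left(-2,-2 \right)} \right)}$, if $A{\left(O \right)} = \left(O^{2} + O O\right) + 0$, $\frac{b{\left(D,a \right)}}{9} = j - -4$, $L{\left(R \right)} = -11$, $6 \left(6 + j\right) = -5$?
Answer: $114638$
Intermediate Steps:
$j = - \frac{41}{6}$ ($j = -6 + \frac{1}{6} \left(-5\right) = -6 - \frac{5}{6} = - \frac{41}{6} \approx -6.8333$)
$b{\left(D,a \right)} = - \frac{51}{2}$ ($b{\left(D,a \right)} = 9 \left(- \frac{41}{6} - -4\right) = 9 \left(- \frac{41}{6} + 4\right) = 9 \left(- \frac{17}{6}\right) = - \frac{51}{2}$)
$n{\left(U,H \right)} = - \frac{51}{2} + U^{2}$ ($n{\left(U,H \right)} = U U - \frac{51}{2} = U^{2} - \frac{51}{2} = - \frac{51}{2} + U^{2}$)
$A{\left(O \right)} = 2 O^{2}$ ($A{\left(O \right)} = \left(O^{2} + O^{2}\right) + 0 = 2 O^{2} + 0 = 2 O^{2}$)
$\left(135 + L{\left(0 \right)}\right) A{\left(n{\left(-2,-2 \right)} \right)} = \left(135 - 11\right) 2 \left(- \frac{51}{2} + \left(-2\right)^{2}\right)^{2} = 124 \cdot 2 \left(- \frac{51}{2} + 4\right)^{2} = 124 \cdot 2 \left(- \frac{43}{2}\right)^{2} = 124 \cdot 2 \cdot \frac{1849}{4} = 124 \cdot \frac{1849}{2} = 114638$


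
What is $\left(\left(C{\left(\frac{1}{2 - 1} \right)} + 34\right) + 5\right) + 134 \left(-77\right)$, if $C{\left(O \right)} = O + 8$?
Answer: $-10270$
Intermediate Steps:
$C{\left(O \right)} = 8 + O$
$\left(\left(C{\left(\frac{1}{2 - 1} \right)} + 34\right) + 5\right) + 134 \left(-77\right) = \left(\left(\left(8 + \frac{1}{2 - 1}\right) + 34\right) + 5\right) + 134 \left(-77\right) = \left(\left(\left(8 + 1^{-1}\right) + 34\right) + 5\right) - 10318 = \left(\left(\left(8 + 1\right) + 34\right) + 5\right) - 10318 = \left(\left(9 + 34\right) + 5\right) - 10318 = \left(43 + 5\right) - 10318 = 48 - 10318 = -10270$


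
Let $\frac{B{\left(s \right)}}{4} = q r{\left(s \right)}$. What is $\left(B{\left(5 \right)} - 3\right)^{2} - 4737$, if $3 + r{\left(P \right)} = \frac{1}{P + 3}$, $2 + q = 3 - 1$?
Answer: $-4728$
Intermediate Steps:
$q = 0$ ($q = -2 + \left(3 - 1\right) = -2 + 2 = 0$)
$r{\left(P \right)} = -3 + \frac{1}{3 + P}$ ($r{\left(P \right)} = -3 + \frac{1}{P + 3} = -3 + \frac{1}{3 + P}$)
$B{\left(s \right)} = 0$ ($B{\left(s \right)} = 4 \cdot 0 \frac{-8 - 3 s}{3 + s} = 4 \cdot 0 = 0$)
$\left(B{\left(5 \right)} - 3\right)^{2} - 4737 = \left(0 - 3\right)^{2} - 4737 = \left(-3\right)^{2} - 4737 = 9 - 4737 = -4728$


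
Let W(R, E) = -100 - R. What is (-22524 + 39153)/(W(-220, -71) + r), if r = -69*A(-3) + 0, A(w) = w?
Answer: 5543/109 ≈ 50.853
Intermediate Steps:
r = 207 (r = -69*(-3) + 0 = 207 + 0 = 207)
(-22524 + 39153)/(W(-220, -71) + r) = (-22524 + 39153)/((-100 - 1*(-220)) + 207) = 16629/((-100 + 220) + 207) = 16629/(120 + 207) = 16629/327 = 16629*(1/327) = 5543/109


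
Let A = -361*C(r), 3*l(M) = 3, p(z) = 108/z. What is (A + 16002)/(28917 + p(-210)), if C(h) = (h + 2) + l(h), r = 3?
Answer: 161420/337359 ≈ 0.47848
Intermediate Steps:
l(M) = 1 (l(M) = (1/3)*3 = 1)
C(h) = 3 + h (C(h) = (h + 2) + 1 = (2 + h) + 1 = 3 + h)
A = -2166 (A = -361*(3 + 3) = -361*6 = -2166)
(A + 16002)/(28917 + p(-210)) = (-2166 + 16002)/(28917 + 108/(-210)) = 13836/(28917 + 108*(-1/210)) = 13836/(28917 - 18/35) = 13836/(1012077/35) = 13836*(35/1012077) = 161420/337359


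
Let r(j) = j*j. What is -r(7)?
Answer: -49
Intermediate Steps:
r(j) = j²
-r(7) = -1*7² = -1*49 = -49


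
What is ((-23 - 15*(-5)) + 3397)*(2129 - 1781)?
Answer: 1200252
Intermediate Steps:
((-23 - 15*(-5)) + 3397)*(2129 - 1781) = ((-23 + 75) + 3397)*348 = (52 + 3397)*348 = 3449*348 = 1200252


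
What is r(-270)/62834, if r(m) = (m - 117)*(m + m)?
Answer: 104490/31417 ≈ 3.3259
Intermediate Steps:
r(m) = 2*m*(-117 + m) (r(m) = (-117 + m)*(2*m) = 2*m*(-117 + m))
r(-270)/62834 = (2*(-270)*(-117 - 270))/62834 = (2*(-270)*(-387))*(1/62834) = 208980*(1/62834) = 104490/31417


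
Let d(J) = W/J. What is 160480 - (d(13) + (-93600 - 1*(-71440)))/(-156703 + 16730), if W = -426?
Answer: 292016983014/1819649 ≈ 1.6048e+5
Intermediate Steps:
d(J) = -426/J
160480 - (d(13) + (-93600 - 1*(-71440)))/(-156703 + 16730) = 160480 - (-426/13 + (-93600 - 1*(-71440)))/(-156703 + 16730) = 160480 - (-426*1/13 + (-93600 + 71440))/(-139973) = 160480 - (-426/13 - 22160)*(-1)/139973 = 160480 - (-288506)*(-1)/(13*139973) = 160480 - 1*288506/1819649 = 160480 - 288506/1819649 = 292016983014/1819649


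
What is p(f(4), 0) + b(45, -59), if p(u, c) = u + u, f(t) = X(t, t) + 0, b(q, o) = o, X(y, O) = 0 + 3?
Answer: -53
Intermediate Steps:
X(y, O) = 3
f(t) = 3 (f(t) = 3 + 0 = 3)
p(u, c) = 2*u
p(f(4), 0) + b(45, -59) = 2*3 - 59 = 6 - 59 = -53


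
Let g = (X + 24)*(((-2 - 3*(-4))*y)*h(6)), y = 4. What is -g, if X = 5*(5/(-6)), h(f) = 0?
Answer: 0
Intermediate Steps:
X = -25/6 (X = 5*(5*(-⅙)) = 5*(-⅚) = -25/6 ≈ -4.1667)
g = 0 (g = (-25/6 + 24)*(((-2 - 3*(-4))*4)*0) = 119*(((-2 + 12)*4)*0)/6 = 119*((10*4)*0)/6 = 119*(40*0)/6 = (119/6)*0 = 0)
-g = -1*0 = 0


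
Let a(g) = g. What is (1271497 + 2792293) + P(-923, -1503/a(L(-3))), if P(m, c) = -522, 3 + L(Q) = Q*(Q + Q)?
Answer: 4063268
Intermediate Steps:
L(Q) = -3 + 2*Q² (L(Q) = -3 + Q*(Q + Q) = -3 + Q*(2*Q) = -3 + 2*Q²)
(1271497 + 2792293) + P(-923, -1503/a(L(-3))) = (1271497 + 2792293) - 522 = 4063790 - 522 = 4063268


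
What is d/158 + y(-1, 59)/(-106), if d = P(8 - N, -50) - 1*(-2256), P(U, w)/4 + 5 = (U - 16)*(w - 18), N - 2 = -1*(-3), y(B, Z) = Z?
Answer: 301255/8374 ≈ 35.975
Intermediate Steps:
N = 5 (N = 2 - 1*(-3) = 2 + 3 = 5)
P(U, w) = -20 + 4*(-18 + w)*(-16 + U) (P(U, w) = -20 + 4*((U - 16)*(w - 18)) = -20 + 4*((-16 + U)*(-18 + w)) = -20 + 4*((-18 + w)*(-16 + U)) = -20 + 4*(-18 + w)*(-16 + U))
d = 5772 (d = (1132 - 72*(8 - 1*5) - 64*(-50) + 4*(8 - 1*5)*(-50)) - 1*(-2256) = (1132 - 72*(8 - 5) + 3200 + 4*(8 - 5)*(-50)) + 2256 = (1132 - 72*3 + 3200 + 4*3*(-50)) + 2256 = (1132 - 216 + 3200 - 600) + 2256 = 3516 + 2256 = 5772)
d/158 + y(-1, 59)/(-106) = 5772/158 + 59/(-106) = 5772*(1/158) + 59*(-1/106) = 2886/79 - 59/106 = 301255/8374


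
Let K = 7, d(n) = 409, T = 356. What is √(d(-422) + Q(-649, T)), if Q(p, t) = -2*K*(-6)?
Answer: √493 ≈ 22.204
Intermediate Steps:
Q(p, t) = 84 (Q(p, t) = -2*7*(-6) = -14*(-6) = 84)
√(d(-422) + Q(-649, T)) = √(409 + 84) = √493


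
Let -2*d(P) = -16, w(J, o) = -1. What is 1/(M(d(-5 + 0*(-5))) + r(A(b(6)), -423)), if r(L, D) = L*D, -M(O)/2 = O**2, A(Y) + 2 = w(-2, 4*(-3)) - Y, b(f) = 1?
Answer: 1/1564 ≈ 0.00063939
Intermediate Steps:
d(P) = 8 (d(P) = -1/2*(-16) = 8)
A(Y) = -3 - Y (A(Y) = -2 + (-1 - Y) = -3 - Y)
M(O) = -2*O**2
r(L, D) = D*L
1/(M(d(-5 + 0*(-5))) + r(A(b(6)), -423)) = 1/(-2*8**2 - 423*(-3 - 1*1)) = 1/(-2*64 - 423*(-3 - 1)) = 1/(-128 - 423*(-4)) = 1/(-128 + 1692) = 1/1564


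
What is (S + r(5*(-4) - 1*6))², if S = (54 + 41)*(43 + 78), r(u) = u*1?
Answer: 131537961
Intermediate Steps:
r(u) = u
S = 11495 (S = 95*121 = 11495)
(S + r(5*(-4) - 1*6))² = (11495 + (5*(-4) - 1*6))² = (11495 + (-20 - 6))² = (11495 - 26)² = 11469² = 131537961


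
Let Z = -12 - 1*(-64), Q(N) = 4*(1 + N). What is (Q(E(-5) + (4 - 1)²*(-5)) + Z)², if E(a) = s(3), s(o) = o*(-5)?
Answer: 33856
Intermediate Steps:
s(o) = -5*o
E(a) = -15 (E(a) = -5*3 = -15)
Q(N) = 4 + 4*N
Z = 52 (Z = -12 + 64 = 52)
(Q(E(-5) + (4 - 1)²*(-5)) + Z)² = ((4 + 4*(-15 + (4 - 1)²*(-5))) + 52)² = ((4 + 4*(-15 + 3²*(-5))) + 52)² = ((4 + 4*(-15 + 9*(-5))) + 52)² = ((4 + 4*(-15 - 45)) + 52)² = ((4 + 4*(-60)) + 52)² = ((4 - 240) + 52)² = (-236 + 52)² = (-184)² = 33856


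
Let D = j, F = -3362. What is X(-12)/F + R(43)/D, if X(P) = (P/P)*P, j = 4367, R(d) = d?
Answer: 98485/7340927 ≈ 0.013416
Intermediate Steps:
D = 4367
X(P) = P (X(P) = 1*P = P)
X(-12)/F + R(43)/D = -12/(-3362) + 43/4367 = -12*(-1/3362) + 43*(1/4367) = 6/1681 + 43/4367 = 98485/7340927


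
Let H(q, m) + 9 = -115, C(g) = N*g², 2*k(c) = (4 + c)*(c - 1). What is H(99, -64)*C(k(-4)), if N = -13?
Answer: 0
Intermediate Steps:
k(c) = (-1 + c)*(4 + c)/2 (k(c) = ((4 + c)*(c - 1))/2 = ((4 + c)*(-1 + c))/2 = ((-1 + c)*(4 + c))/2 = (-1 + c)*(4 + c)/2)
C(g) = -13*g²
H(q, m) = -124 (H(q, m) = -9 - 115 = -124)
H(99, -64)*C(k(-4)) = -(-1612)*(-2 + (½)*(-4)² + (3/2)*(-4))² = -(-1612)*(-2 + (½)*16 - 6)² = -(-1612)*(-2 + 8 - 6)² = -(-1612)*0² = -(-1612)*0 = -124*0 = 0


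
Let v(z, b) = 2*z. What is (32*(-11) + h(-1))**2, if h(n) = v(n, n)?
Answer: 125316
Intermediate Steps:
h(n) = 2*n
(32*(-11) + h(-1))**2 = (32*(-11) + 2*(-1))**2 = (-352 - 2)**2 = (-354)**2 = 125316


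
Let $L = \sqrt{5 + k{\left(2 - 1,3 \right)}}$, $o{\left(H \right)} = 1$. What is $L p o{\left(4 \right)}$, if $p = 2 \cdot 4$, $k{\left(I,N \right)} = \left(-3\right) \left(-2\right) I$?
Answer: $8 \sqrt{11} \approx 26.533$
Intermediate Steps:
$k{\left(I,N \right)} = 6 I$
$p = 8$
$L = \sqrt{11}$ ($L = \sqrt{5 + 6 \left(2 - 1\right)} = \sqrt{5 + 6 \cdot 1} = \sqrt{5 + 6} = \sqrt{11} \approx 3.3166$)
$L p o{\left(4 \right)} = \sqrt{11} \cdot 8 \cdot 1 = 8 \sqrt{11} \cdot 1 = 8 \sqrt{11}$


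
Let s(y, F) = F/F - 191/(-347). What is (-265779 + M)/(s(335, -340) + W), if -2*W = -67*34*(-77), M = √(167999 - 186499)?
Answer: 92225313/30432403 - 3470*I*√185/30432403 ≈ 3.0305 - 0.0015509*I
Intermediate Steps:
M = 10*I*√185 (M = √(-18500) = 10*I*√185 ≈ 136.01*I)
W = -87703 (W = -(-67*34)*(-77)/2 = -(-1139)*(-77) = -½*175406 = -87703)
s(y, F) = 538/347 (s(y, F) = 1 - 191*(-1/347) = 1 + 191/347 = 538/347)
(-265779 + M)/(s(335, -340) + W) = (-265779 + 10*I*√185)/(538/347 - 87703) = (-265779 + 10*I*√185)/(-30432403/347) = (-265779 + 10*I*√185)*(-347/30432403) = 92225313/30432403 - 3470*I*√185/30432403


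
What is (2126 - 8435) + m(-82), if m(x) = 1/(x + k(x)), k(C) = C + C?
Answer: -1552015/246 ≈ -6309.0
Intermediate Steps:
k(C) = 2*C
m(x) = 1/(3*x) (m(x) = 1/(x + 2*x) = 1/(3*x))
(2126 - 8435) + m(-82) = (2126 - 8435) + (⅓)/(-82) = -6309 + (⅓)*(-1/82) = -6309 - 1/246 = -1552015/246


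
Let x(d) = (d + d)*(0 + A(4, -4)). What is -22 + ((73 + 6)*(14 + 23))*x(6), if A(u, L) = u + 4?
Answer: 280586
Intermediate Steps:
A(u, L) = 4 + u
x(d) = 16*d (x(d) = (d + d)*(0 + (4 + 4)) = (2*d)*(0 + 8) = (2*d)*8 = 16*d)
-22 + ((73 + 6)*(14 + 23))*x(6) = -22 + ((73 + 6)*(14 + 23))*(16*6) = -22 + (79*37)*96 = -22 + 2923*96 = -22 + 280608 = 280586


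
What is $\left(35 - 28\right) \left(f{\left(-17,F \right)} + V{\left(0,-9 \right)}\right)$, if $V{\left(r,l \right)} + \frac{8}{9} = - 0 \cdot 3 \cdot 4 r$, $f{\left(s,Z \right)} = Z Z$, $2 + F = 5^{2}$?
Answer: $\frac{33271}{9} \approx 3696.8$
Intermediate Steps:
$F = 23$ ($F = -2 + 5^{2} = -2 + 25 = 23$)
$f{\left(s,Z \right)} = Z^{2}$
$V{\left(r,l \right)} = - \frac{8}{9}$ ($V{\left(r,l \right)} = - \frac{8}{9} + - 0 \cdot 3 \cdot 4 r = - \frac{8}{9} + - 0 \cdot 4 r = - \frac{8}{9} + \left(-1\right) 0 r = - \frac{8}{9} + 0 r = - \frac{8}{9} + 0 = - \frac{8}{9}$)
$\left(35 - 28\right) \left(f{\left(-17,F \right)} + V{\left(0,-9 \right)}\right) = \left(35 - 28\right) \left(23^{2} - \frac{8}{9}\right) = \left(35 - 28\right) \left(529 - \frac{8}{9}\right) = 7 \cdot \frac{4753}{9} = \frac{33271}{9}$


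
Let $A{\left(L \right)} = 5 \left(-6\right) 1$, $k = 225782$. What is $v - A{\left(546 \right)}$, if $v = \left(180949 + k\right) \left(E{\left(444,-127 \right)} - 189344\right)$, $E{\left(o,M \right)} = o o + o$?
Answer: $3349836546$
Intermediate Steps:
$E{\left(o,M \right)} = o + o^{2}$ ($E{\left(o,M \right)} = o^{2} + o = o + o^{2}$)
$A{\left(L \right)} = -30$ ($A{\left(L \right)} = \left(-30\right) 1 = -30$)
$v = 3349836516$ ($v = \left(180949 + 225782\right) \left(444 \left(1 + 444\right) - 189344\right) = 406731 \left(444 \cdot 445 - 189344\right) = 406731 \left(197580 - 189344\right) = 406731 \cdot 8236 = 3349836516$)
$v - A{\left(546 \right)} = 3349836516 - -30 = 3349836516 + 30 = 3349836546$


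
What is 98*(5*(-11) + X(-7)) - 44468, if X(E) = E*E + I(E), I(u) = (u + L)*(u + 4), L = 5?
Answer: -44468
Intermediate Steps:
I(u) = (4 + u)*(5 + u) (I(u) = (u + 5)*(u + 4) = (5 + u)*(4 + u) = (4 + u)*(5 + u))
X(E) = 20 + 2*E² + 9*E (X(E) = E*E + (20 + E² + 9*E) = E² + (20 + E² + 9*E) = 20 + 2*E² + 9*E)
98*(5*(-11) + X(-7)) - 44468 = 98*(5*(-11) + (20 + 2*(-7)² + 9*(-7))) - 44468 = 98*(-55 + (20 + 2*49 - 63)) - 44468 = 98*(-55 + (20 + 98 - 63)) - 44468 = 98*(-55 + 55) - 44468 = 98*0 - 44468 = 0 - 44468 = -44468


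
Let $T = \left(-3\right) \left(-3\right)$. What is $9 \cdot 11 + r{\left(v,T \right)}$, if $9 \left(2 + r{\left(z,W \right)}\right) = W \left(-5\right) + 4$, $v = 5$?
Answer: $\frac{832}{9} \approx 92.444$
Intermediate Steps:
$T = 9$
$r{\left(z,W \right)} = - \frac{14}{9} - \frac{5 W}{9}$ ($r{\left(z,W \right)} = -2 + \frac{W \left(-5\right) + 4}{9} = -2 + \frac{- 5 W + 4}{9} = -2 + \frac{4 - 5 W}{9} = -2 - \left(- \frac{4}{9} + \frac{5 W}{9}\right) = - \frac{14}{9} - \frac{5 W}{9}$)
$9 \cdot 11 + r{\left(v,T \right)} = 9 \cdot 11 - \frac{59}{9} = 99 - \frac{59}{9} = \frac{832}{9}$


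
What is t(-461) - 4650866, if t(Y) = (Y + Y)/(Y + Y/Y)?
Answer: -1069698719/230 ≈ -4.6509e+6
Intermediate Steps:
t(Y) = 2*Y/(1 + Y) (t(Y) = (2*Y)/(Y + 1) = (2*Y)/(1 + Y) = 2*Y/(1 + Y))
t(-461) - 4650866 = 2*(-461)/(1 - 461) - 4650866 = 2*(-461)/(-460) - 4650866 = 2*(-461)*(-1/460) - 4650866 = 461/230 - 4650866 = -1069698719/230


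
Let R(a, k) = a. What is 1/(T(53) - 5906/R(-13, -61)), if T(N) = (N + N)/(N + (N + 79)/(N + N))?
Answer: 37375/17052784 ≈ 0.0021917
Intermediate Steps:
T(N) = 2*N/(N + (79 + N)/(2*N)) (T(N) = (2*N)/(N + (79 + N)/((2*N))) = (2*N)/(N + (79 + N)*(1/(2*N))) = (2*N)/(N + (79 + N)/(2*N)) = 2*N/(N + (79 + N)/(2*N)))
1/(T(53) - 5906/R(-13, -61)) = 1/(4*53**2/(79 + 53 + 2*53**2) - 5906/(-13)) = 1/(4*2809/(79 + 53 + 2*2809) - 5906*(-1/13)) = 1/(4*2809/(79 + 53 + 5618) + 5906/13) = 1/(4*2809/5750 + 5906/13) = 1/(4*2809*(1/5750) + 5906/13) = 1/(5618/2875 + 5906/13) = 1/(17052784/37375) = 37375/17052784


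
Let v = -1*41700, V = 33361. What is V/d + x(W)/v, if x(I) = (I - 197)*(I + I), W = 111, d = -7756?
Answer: -103589679/26952100 ≈ -3.8435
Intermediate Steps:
v = -41700
x(I) = 2*I*(-197 + I) (x(I) = (-197 + I)*(2*I) = 2*I*(-197 + I))
V/d + x(W)/v = 33361/(-7756) + (2*111*(-197 + 111))/(-41700) = 33361*(-1/7756) + (2*111*(-86))*(-1/41700) = -33361/7756 - 19092*(-1/41700) = -33361/7756 + 1591/3475 = -103589679/26952100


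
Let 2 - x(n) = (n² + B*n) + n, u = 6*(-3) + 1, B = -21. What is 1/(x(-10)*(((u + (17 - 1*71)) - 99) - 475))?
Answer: 1/192210 ≈ 5.2026e-6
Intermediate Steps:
u = -17 (u = -18 + 1 = -17)
x(n) = 2 - n² + 20*n (x(n) = 2 - ((n² - 21*n) + n) = 2 - (n² - 20*n) = 2 + (-n² + 20*n) = 2 - n² + 20*n)
1/(x(-10)*(((u + (17 - 1*71)) - 99) - 475)) = 1/((2 - 1*(-10)² + 20*(-10))*(((-17 + (17 - 1*71)) - 99) - 475)) = 1/((2 - 1*100 - 200)*(((-17 + (17 - 71)) - 99) - 475)) = 1/((2 - 100 - 200)*(((-17 - 54) - 99) - 475)) = 1/(-298*((-71 - 99) - 475)) = 1/(-298*(-170 - 475)) = 1/(-298*(-645)) = 1/192210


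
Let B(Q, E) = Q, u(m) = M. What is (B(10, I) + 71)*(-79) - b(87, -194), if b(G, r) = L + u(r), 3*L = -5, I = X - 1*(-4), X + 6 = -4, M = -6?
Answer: -19174/3 ≈ -6391.3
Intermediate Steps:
X = -10 (X = -6 - 4 = -10)
I = -6 (I = -10 - 1*(-4) = -10 + 4 = -6)
L = -5/3 (L = (⅓)*(-5) = -5/3 ≈ -1.6667)
u(m) = -6
b(G, r) = -23/3 (b(G, r) = -5/3 - 6 = -23/3)
(B(10, I) + 71)*(-79) - b(87, -194) = (10 + 71)*(-79) - 1*(-23/3) = 81*(-79) + 23/3 = -6399 + 23/3 = -19174/3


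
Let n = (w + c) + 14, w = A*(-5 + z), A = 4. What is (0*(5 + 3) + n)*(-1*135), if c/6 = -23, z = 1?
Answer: 18900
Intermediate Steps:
c = -138 (c = 6*(-23) = -138)
w = -16 (w = 4*(-5 + 1) = 4*(-4) = -16)
n = -140 (n = (-16 - 138) + 14 = -154 + 14 = -140)
(0*(5 + 3) + n)*(-1*135) = (0*(5 + 3) - 140)*(-1*135) = (0*8 - 140)*(-135) = (0 - 140)*(-135) = -140*(-135) = 18900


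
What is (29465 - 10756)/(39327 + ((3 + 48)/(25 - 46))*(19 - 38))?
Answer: 130963/275612 ≈ 0.47517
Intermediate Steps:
(29465 - 10756)/(39327 + ((3 + 48)/(25 - 46))*(19 - 38)) = 18709/(39327 + (51/(-21))*(-19)) = 18709/(39327 + (51*(-1/21))*(-19)) = 18709/(39327 - 17/7*(-19)) = 18709/(39327 + 323/7) = 18709/(275612/7) = 18709*(7/275612) = 130963/275612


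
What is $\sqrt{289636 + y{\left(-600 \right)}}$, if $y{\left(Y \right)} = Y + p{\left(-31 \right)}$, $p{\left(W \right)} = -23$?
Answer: $\sqrt{289013} \approx 537.6$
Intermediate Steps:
$y{\left(Y \right)} = -23 + Y$ ($y{\left(Y \right)} = Y - 23 = -23 + Y$)
$\sqrt{289636 + y{\left(-600 \right)}} = \sqrt{289636 - 623} = \sqrt{289013}$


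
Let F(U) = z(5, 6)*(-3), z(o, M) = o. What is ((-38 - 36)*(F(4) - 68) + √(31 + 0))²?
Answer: (6142 + √31)² ≈ 3.7793e+7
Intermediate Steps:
F(U) = -15 (F(U) = 5*(-3) = -15)
((-38 - 36)*(F(4) - 68) + √(31 + 0))² = ((-38 - 36)*(-15 - 68) + √(31 + 0))² = (-74*(-83) + √31)² = (6142 + √31)²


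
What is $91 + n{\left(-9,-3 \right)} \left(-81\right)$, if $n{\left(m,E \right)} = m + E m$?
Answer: $-1367$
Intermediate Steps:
$91 + n{\left(-9,-3 \right)} \left(-81\right) = 91 + - 9 \left(1 - 3\right) \left(-81\right) = 91 + \left(-9\right) \left(-2\right) \left(-81\right) = 91 + 18 \left(-81\right) = 91 - 1458 = -1367$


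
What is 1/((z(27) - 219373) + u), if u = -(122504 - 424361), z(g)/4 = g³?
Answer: 1/161216 ≈ 6.2029e-6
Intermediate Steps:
z(g) = 4*g³
u = 301857 (u = -1*(-301857) = 301857)
1/((z(27) - 219373) + u) = 1/((4*27³ - 219373) + 301857) = 1/((4*19683 - 219373) + 301857) = 1/((78732 - 219373) + 301857) = 1/(-140641 + 301857) = 1/161216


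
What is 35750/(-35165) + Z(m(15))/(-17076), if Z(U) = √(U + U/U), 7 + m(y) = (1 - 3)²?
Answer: -550/541 - I*√2/17076 ≈ -1.0166 - 8.2819e-5*I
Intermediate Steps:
m(y) = -3 (m(y) = -7 + (1 - 3)² = -7 + (-2)² = -7 + 4 = -3)
Z(U) = √(1 + U) (Z(U) = √(U + 1) = √(1 + U))
35750/(-35165) + Z(m(15))/(-17076) = 35750/(-35165) + √(1 - 3)/(-17076) = 35750*(-1/35165) + √(-2)*(-1/17076) = -550/541 + (I*√2)*(-1/17076) = -550/541 - I*√2/17076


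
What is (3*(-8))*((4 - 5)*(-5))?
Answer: -120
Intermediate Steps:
(3*(-8))*((4 - 5)*(-5)) = -(-24)*(-5) = -24*5 = -120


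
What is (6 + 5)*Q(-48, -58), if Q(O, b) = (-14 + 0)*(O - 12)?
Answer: 9240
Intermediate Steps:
Q(O, b) = 168 - 14*O (Q(O, b) = -14*(-12 + O) = 168 - 14*O)
(6 + 5)*Q(-48, -58) = (6 + 5)*(168 - 14*(-48)) = 11*(168 + 672) = 11*840 = 9240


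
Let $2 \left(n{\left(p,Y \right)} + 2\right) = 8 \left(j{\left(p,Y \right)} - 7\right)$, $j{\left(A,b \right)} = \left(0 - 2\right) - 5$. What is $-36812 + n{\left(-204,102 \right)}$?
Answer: $-36870$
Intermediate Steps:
$j{\left(A,b \right)} = -7$ ($j{\left(A,b \right)} = -2 - 5 = -7$)
$n{\left(p,Y \right)} = -58$ ($n{\left(p,Y \right)} = -2 + \frac{8 \left(-7 - 7\right)}{2} = -2 + \frac{8 \left(-14\right)}{2} = -2 + \frac{1}{2} \left(-112\right) = -2 - 56 = -58$)
$-36812 + n{\left(-204,102 \right)} = -36812 - 58 = -36870$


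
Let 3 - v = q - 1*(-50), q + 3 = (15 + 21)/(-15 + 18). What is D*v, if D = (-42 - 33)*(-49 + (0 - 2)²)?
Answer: -189000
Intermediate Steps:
q = 9 (q = -3 + (15 + 21)/(-15 + 18) = -3 + 36/3 = -3 + 36*(⅓) = -3 + 12 = 9)
v = -56 (v = 3 - (9 - 1*(-50)) = 3 - (9 + 50) = 3 - 1*59 = 3 - 59 = -56)
D = 3375 (D = -75*(-49 + (-2)²) = -75*(-49 + 4) = -75*(-45) = 3375)
D*v = 3375*(-56) = -189000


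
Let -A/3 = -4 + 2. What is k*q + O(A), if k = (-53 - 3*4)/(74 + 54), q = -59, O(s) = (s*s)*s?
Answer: 31483/128 ≈ 245.96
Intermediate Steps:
A = 6 (A = -3*(-4 + 2) = -3*(-2) = 6)
O(s) = s**3 (O(s) = s**2*s = s**3)
k = -65/128 (k = (-53 - 12)/128 = -65*1/128 = -65/128 ≈ -0.50781)
k*q + O(A) = -65/128*(-59) + 6**3 = 3835/128 + 216 = 31483/128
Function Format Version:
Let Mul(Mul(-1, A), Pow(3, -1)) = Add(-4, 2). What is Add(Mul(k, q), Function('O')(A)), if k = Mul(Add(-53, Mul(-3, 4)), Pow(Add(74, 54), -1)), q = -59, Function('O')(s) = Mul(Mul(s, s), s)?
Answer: Rational(31483, 128) ≈ 245.96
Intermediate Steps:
A = 6 (A = Mul(-3, Add(-4, 2)) = Mul(-3, -2) = 6)
Function('O')(s) = Pow(s, 3) (Function('O')(s) = Mul(Pow(s, 2), s) = Pow(s, 3))
k = Rational(-65, 128) (k = Mul(Add(-53, -12), Pow(128, -1)) = Mul(-65, Rational(1, 128)) = Rational(-65, 128) ≈ -0.50781)
Add(Mul(k, q), Function('O')(A)) = Add(Mul(Rational(-65, 128), -59), Pow(6, 3)) = Add(Rational(3835, 128), 216) = Rational(31483, 128)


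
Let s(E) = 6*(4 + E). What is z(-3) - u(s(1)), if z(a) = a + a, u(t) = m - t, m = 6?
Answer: 18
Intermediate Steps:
s(E) = 24 + 6*E
u(t) = 6 - t
z(a) = 2*a
z(-3) - u(s(1)) = 2*(-3) - (6 - (24 + 6*1)) = -6 - (6 - (24 + 6)) = -6 - (6 - 1*30) = -6 - (6 - 30) = -6 - 1*(-24) = -6 + 24 = 18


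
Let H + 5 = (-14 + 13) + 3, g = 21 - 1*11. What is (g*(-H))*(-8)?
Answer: -240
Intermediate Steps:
g = 10 (g = 21 - 11 = 10)
H = -3 (H = -5 + ((-14 + 13) + 3) = -5 + (-1 + 3) = -5 + 2 = -3)
(g*(-H))*(-8) = (10*(-1*(-3)))*(-8) = (10*3)*(-8) = 30*(-8) = -240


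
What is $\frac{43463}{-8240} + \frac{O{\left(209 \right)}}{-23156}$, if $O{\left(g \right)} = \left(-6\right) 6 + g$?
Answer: $- \frac{251963687}{47701360} \approx -5.2821$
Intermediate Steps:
$O{\left(g \right)} = -36 + g$
$\frac{43463}{-8240} + \frac{O{\left(209 \right)}}{-23156} = \frac{43463}{-8240} + \frac{-36 + 209}{-23156} = 43463 \left(- \frac{1}{8240}\right) + 173 \left(- \frac{1}{23156}\right) = - \frac{43463}{8240} - \frac{173}{23156} = - \frac{251963687}{47701360}$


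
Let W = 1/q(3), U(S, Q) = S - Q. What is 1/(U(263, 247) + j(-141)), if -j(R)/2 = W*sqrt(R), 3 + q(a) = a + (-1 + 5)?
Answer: 64/1165 + 2*I*sqrt(141)/1165 ≈ 0.054936 + 0.020385*I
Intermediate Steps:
q(a) = 1 + a (q(a) = -3 + (a + (-1 + 5)) = -3 + (a + 4) = -3 + (4 + a) = 1 + a)
W = 1/4 (W = 1/(1 + 3) = 1/4 ≈ 0.25000)
j(R) = -sqrt(R)/2
1/(U(263, 247) + j(-141)) = 1/((263 - 1*247) - I*sqrt(141)/2) = 1/((263 - 247) - I*sqrt(141)/2) = 1/(16 - I*sqrt(141)/2)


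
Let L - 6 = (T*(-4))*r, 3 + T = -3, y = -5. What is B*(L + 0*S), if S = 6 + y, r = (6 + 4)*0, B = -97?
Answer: -582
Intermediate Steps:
r = 0 (r = 10*0 = 0)
T = -6 (T = -3 - 3 = -6)
L = 6 (L = 6 - 6*(-4)*0 = 6 + 24*0 = 6 + 0 = 6)
S = 1 (S = 6 - 5 = 1)
B*(L + 0*S) = -97*(6 + 0*1) = -97*(6 + 0) = -97*6 = -582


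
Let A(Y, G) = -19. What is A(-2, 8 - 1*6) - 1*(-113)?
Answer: 94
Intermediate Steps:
A(-2, 8 - 1*6) - 1*(-113) = -19 - 1*(-113) = -19 + 113 = 94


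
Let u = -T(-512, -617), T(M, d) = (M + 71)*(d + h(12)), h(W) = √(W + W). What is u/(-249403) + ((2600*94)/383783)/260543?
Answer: 3886796735650799/3562614047667301 - 126*√6/35629 ≈ 1.0823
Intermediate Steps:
h(W) = √2*√W (h(W) = √(2*W) = √2*√W)
T(M, d) = (71 + M)*(d + 2*√6) (T(M, d) = (M + 71)*(d + √2*√12) = (71 + M)*(d + √2*(2*√3)) = (71 + M)*(d + 2*√6))
u = -272097 + 882*√6 (u = -(71*(-617) + 142*√6 - 512*(-617) + 2*(-512)*√6) = -(-43807 + 142*√6 + 315904 - 1024*√6) = -(272097 - 882*√6) = -272097 + 882*√6 ≈ -2.6994e+5)
u/(-249403) + ((2600*94)/383783)/260543 = (-272097 + 882*√6)/(-249403) + ((2600*94)/383783)/260543 = (-272097 + 882*√6)*(-1/249403) + (244400*(1/383783))*(1/260543) = (38871/35629 - 126*√6/35629) + (244400/383783)*(1/260543) = (38871/35629 - 126*√6/35629) + 244400/99991974169 = 3886796735650799/3562614047667301 - 126*√6/35629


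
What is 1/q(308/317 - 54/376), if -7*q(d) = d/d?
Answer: -7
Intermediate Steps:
q(d) = -1/7 (q(d) = -d/(7*d) = -1/7*1 = -1/7)
1/q(308/317 - 54/376) = 1/(-1/7) = -7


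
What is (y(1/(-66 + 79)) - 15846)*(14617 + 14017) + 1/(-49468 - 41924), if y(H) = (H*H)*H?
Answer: -91104514498413205/200788224 ≈ -4.5373e+8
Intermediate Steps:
y(H) = H³ (y(H) = H²*H = H³)
(y(1/(-66 + 79)) - 15846)*(14617 + 14017) + 1/(-49468 - 41924) = ((1/(-66 + 79))³ - 15846)*(14617 + 14017) + 1/(-49468 - 41924) = ((1/13)³ - 15846)*28634 + 1/(-91392) = ((1/13)³ - 15846)*28634 - 1/91392 = (1/2197 - 15846)*28634 - 1/91392 = -34813661/2197*28634 - 1/91392 = -996854369074/2197 - 1/91392 = -91104514498413205/200788224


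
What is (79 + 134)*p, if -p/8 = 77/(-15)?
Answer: 43736/5 ≈ 8747.2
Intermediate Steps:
p = 616/15 (p = -616/(-15) = -616*(-1)/15 = -8*(-77/15) = 616/15 ≈ 41.067)
(79 + 134)*p = (79 + 134)*(616/15) = 213*(616/15) = 43736/5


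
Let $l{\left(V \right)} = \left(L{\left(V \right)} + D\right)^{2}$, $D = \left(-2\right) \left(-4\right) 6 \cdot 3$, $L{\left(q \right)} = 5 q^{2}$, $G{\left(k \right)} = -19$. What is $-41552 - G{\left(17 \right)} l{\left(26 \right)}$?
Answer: $235911392$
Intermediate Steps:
$D = 144$ ($D = 8 \cdot 18 = 144$)
$l{\left(V \right)} = \left(144 + 5 V^{2}\right)^{2}$ ($l{\left(V \right)} = \left(5 V^{2} + 144\right)^{2} = \left(144 + 5 V^{2}\right)^{2}$)
$-41552 - G{\left(17 \right)} l{\left(26 \right)} = -41552 - - 19 \left(144 + 5 \cdot 26^{2}\right)^{2} = -41552 - - 19 \left(144 + 5 \cdot 676\right)^{2} = -41552 - - 19 \left(144 + 3380\right)^{2} = -41552 - - 19 \cdot 3524^{2} = -41552 - \left(-19\right) 12418576 = -41552 - -235952944 = -41552 + 235952944 = 235911392$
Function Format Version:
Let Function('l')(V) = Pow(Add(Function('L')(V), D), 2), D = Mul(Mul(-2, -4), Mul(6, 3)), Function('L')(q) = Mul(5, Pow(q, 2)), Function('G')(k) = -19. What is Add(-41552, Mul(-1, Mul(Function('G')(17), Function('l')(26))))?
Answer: 235911392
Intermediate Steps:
D = 144 (D = Mul(8, 18) = 144)
Function('l')(V) = Pow(Add(144, Mul(5, Pow(V, 2))), 2) (Function('l')(V) = Pow(Add(Mul(5, Pow(V, 2)), 144), 2) = Pow(Add(144, Mul(5, Pow(V, 2))), 2))
Add(-41552, Mul(-1, Mul(Function('G')(17), Function('l')(26)))) = Add(-41552, Mul(-1, Mul(-19, Pow(Add(144, Mul(5, Pow(26, 2))), 2)))) = Add(-41552, Mul(-1, Mul(-19, Pow(Add(144, Mul(5, 676)), 2)))) = Add(-41552, Mul(-1, Mul(-19, Pow(Add(144, 3380), 2)))) = Add(-41552, Mul(-1, Mul(-19, Pow(3524, 2)))) = Add(-41552, Mul(-1, Mul(-19, 12418576))) = Add(-41552, Mul(-1, -235952944)) = Add(-41552, 235952944) = 235911392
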